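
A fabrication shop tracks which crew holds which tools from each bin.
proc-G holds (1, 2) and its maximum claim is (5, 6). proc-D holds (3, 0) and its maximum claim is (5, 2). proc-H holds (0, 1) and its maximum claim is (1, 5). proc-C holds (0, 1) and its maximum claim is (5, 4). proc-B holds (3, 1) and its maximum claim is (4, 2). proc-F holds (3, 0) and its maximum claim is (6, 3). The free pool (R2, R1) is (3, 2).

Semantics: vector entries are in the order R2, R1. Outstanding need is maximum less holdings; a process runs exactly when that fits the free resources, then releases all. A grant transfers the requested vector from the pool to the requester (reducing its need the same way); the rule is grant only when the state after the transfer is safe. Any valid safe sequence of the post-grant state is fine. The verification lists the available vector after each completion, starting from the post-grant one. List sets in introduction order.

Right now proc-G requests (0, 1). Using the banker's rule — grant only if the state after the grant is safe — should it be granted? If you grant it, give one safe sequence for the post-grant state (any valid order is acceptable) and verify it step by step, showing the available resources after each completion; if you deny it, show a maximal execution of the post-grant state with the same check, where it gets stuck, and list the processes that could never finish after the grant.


DENY: after the grant no complete ordering would exist.
Key observation: once proc-B, proc-D finish, the pool peaks at (9, 2) — and every remaining process still needs more R1 than that.
Pretend the grant happened; the run proc-B, proc-D goes as far as possible. Verifying each step:
  pool = (3, 1)
  proc-B: need (1, 1) fits (3, 1); releases (3, 1), pool now (6, 2)
  proc-D: need (2, 2) fits (6, 2); releases (3, 0), pool now (9, 2)
  proc-G cannot run: need (4, 3) vs free (9, 2) (insufficient R1)
  proc-H cannot run: need (1, 4) vs free (9, 2) (insufficient R1)
  proc-C cannot run: need (5, 3) vs free (9, 2) (insufficient R1)
  proc-F cannot run: need (3, 3) vs free (9, 2) (insufficient R1)
Had the request been granted, proc-G, proc-H, proc-C and proc-F could never finish.


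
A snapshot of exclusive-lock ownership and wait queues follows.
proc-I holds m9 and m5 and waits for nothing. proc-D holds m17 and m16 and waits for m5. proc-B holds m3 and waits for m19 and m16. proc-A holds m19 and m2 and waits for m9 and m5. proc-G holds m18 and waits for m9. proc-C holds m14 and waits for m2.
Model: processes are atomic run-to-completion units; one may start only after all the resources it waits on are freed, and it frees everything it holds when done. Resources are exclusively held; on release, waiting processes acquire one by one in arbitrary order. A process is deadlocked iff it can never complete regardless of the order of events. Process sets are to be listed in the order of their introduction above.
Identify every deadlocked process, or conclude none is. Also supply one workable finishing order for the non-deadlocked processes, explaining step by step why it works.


Nothing here is deadlocked.
Key observation: although several processes wait, no cycle exists — each chain bottoms out at a free runner.
One completion order for the rest: proc-I, proc-A, proc-D, proc-B, proc-G, proc-C.
Check, step by step:
  proc-I waits on nothing -> runs at once and releases m9 and m5
  proc-A: everything it awaited (m9 and m5) is free; runs, freeing m19 and m2
  proc-D: everything it awaited (m5) is free; runs, freeing m17 and m16
  proc-B: everything it awaited (m19 and m16) is free; runs, freeing m3
  proc-G: everything it awaited (m9) is free; runs, freeing m18
  proc-C: everything it awaited (m2) is free; runs, freeing m14


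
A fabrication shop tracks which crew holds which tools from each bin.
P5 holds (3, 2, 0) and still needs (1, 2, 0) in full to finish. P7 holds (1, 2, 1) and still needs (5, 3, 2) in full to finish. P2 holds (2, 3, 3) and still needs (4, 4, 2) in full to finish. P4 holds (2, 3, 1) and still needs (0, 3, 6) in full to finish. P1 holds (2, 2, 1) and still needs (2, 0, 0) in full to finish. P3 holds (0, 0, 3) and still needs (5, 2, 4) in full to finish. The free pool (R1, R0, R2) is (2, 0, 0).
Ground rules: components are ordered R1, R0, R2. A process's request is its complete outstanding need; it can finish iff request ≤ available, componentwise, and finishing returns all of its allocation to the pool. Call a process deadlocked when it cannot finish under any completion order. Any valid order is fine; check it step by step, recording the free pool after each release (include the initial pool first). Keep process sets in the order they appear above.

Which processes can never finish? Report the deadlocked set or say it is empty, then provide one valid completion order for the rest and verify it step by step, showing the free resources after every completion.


Deadlocked set: P7, P2, P4 and P3.
Key observation: the wall is R2: completing P1, P5 brings the pool only to (7, 4, 1), and all the rest need more.
The rest can finish in the order P1, P5. Verifying each step:
  pool = (2, 0, 0)
  run P1 (needs (2, 0, 0), free (2, 0, 0)); after release of (2, 2, 1) the pool is (4, 2, 1)
  run P5 (needs (1, 2, 0), free (4, 2, 1)); after release of (3, 2, 0) the pool is (7, 4, 1)
The blocked processes can never fit:
  P7 still needs (5, 3, 2) but only (7, 4, 1) is free — short on R2
  P2 still needs (4, 4, 2) but only (7, 4, 1) is free — short on R2
  P4 still needs (0, 3, 6) but only (7, 4, 1) is free — short on R2
  P3 still needs (5, 2, 4) but only (7, 4, 1) is free — short on R2


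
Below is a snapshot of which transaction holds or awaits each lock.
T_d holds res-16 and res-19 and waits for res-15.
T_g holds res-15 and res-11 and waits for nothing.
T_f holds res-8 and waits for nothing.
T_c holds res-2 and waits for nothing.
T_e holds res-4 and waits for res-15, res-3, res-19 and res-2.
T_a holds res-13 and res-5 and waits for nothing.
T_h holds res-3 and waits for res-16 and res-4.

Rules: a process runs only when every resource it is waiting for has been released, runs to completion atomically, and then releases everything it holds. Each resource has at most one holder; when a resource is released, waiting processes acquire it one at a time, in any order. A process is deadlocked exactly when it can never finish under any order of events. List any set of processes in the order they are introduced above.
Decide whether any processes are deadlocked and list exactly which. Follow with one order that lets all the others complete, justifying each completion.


Deadlocked: T_e and T_h.
Key observation: the wait chain closes on itself along T_e -> T_h -> T_e; no other process is dragged down with it.
One completion order for the rest: T_c, T_a, T_g, T_d, T_f.
Verifying each step:
  T_c: no waits; runs immediately, freeing res-2
  T_a: no waits; runs immediately, freeing res-13 and res-5
  T_g: no waits; runs immediately, freeing res-15 and res-11
  T_d waits on res-15 — all released -> runs and releases res-16 and res-19
  T_f: no waits; runs immediately, freeing res-8


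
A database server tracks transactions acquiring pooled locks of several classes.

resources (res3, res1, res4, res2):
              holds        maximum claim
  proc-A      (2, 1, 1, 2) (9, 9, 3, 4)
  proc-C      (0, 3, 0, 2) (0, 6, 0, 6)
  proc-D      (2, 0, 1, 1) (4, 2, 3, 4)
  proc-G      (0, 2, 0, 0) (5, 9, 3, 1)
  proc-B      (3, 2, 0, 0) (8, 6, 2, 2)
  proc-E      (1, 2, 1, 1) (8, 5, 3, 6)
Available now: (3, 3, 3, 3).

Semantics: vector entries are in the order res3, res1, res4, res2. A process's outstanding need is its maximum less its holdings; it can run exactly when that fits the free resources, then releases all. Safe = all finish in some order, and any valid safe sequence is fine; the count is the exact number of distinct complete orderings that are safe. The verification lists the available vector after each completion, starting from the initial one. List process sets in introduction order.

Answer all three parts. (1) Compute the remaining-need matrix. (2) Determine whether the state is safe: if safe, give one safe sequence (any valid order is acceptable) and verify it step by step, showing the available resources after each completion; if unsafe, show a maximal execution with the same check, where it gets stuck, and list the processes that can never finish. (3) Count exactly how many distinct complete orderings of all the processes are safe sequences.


(1) Need matrix, components ordered res3, res1, res4, res2:
  proc-A: (7, 8, 2, 2)
  proc-C: (0, 3, 0, 4)
  proc-D: (2, 2, 2, 3)
  proc-G: (5, 7, 3, 1)
  proc-B: (5, 4, 2, 2)
  proc-E: (7, 3, 2, 5)
(2) SAFE. One safe sequence: proc-D, proc-C, proc-B, proc-E, proc-A, proc-G.
Key observation: proc-D marks the first exact bind of the order: its need (2, 2, 2, 3) fits the free (3, 3, 3, 3) with zero slack on a requested resource.
Walking it through:
  pool = (3, 3, 3, 3)
  proc-D: need (2, 2, 2, 3) fits (3, 3, 3, 3); releases (2, 0, 1, 1), pool now (5, 3, 4, 4)
  proc-C: need (0, 3, 0, 4) fits (5, 3, 4, 4); releases (0, 3, 0, 2), pool now (5, 6, 4, 6)
  proc-B: need (5, 4, 2, 2) fits (5, 6, 4, 6); releases (3, 2, 0, 0), pool now (8, 8, 4, 6)
  proc-E: need (7, 3, 2, 5) fits (8, 8, 4, 6); releases (1, 2, 1, 1), pool now (9, 10, 5, 7)
  proc-A: need (7, 8, 2, 2) fits (9, 10, 5, 7); releases (2, 1, 1, 2), pool now (11, 11, 6, 9)
  proc-G: need (5, 7, 3, 1) fits (11, 11, 6, 9); releases (0, 2, 0, 0), pool now (11, 13, 6, 9)
(3) The exact count: 6 of the possible complete orderings are safe sequences.


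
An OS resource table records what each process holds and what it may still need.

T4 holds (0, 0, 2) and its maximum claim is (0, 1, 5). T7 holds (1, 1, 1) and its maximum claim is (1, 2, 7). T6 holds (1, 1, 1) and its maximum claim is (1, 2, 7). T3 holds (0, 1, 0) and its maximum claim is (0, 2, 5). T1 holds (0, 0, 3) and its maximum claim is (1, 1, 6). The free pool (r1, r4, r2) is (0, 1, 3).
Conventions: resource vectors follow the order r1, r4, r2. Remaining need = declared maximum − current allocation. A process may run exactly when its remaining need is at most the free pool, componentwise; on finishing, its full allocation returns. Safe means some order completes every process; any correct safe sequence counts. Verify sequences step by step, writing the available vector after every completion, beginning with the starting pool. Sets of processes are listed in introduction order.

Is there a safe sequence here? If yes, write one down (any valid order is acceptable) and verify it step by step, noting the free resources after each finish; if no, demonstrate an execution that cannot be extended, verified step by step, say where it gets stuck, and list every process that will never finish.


UNSAFE — no complete ordering exists.
Key observation: after T4, T3 the pool peaks at (0, 2, 5), and each blocked process is short somewhere: T7 on r2; T6 on r2; T1 on r1.
The run T4, T3 cannot be extended any further. Walking it through:
  pool = (0, 1, 3)
  run T4 (needs (0, 1, 3), free (0, 1, 3)); after release of (0, 0, 2) the pool is (0, 1, 5)
  run T3 (needs (0, 1, 5), free (0, 1, 5)); after release of (0, 1, 0) the pool is (0, 2, 5)
  T7 still needs (0, 1, 6) but only (0, 2, 5) is free — short on r2
  T6 still needs (0, 1, 6) but only (0, 2, 5) is free — short on r2
  T1 still needs (1, 1, 3) but only (0, 2, 5) is free — short on r1
Permanently blocked: T7, T6 and T1.


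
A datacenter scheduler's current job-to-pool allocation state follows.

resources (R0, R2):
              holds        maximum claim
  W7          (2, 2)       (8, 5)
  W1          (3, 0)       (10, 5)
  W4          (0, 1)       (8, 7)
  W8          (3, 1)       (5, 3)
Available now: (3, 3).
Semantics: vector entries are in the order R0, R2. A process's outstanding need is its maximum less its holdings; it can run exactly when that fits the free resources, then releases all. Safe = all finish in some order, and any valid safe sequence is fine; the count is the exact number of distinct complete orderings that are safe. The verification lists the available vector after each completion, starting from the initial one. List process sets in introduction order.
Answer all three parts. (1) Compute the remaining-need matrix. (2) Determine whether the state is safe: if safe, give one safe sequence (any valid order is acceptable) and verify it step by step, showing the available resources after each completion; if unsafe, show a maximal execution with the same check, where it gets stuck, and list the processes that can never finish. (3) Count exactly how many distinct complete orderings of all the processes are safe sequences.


(1) Outstanding need per process (order R0, R2):
  W7: (6, 3)
  W1: (7, 5)
  W4: (8, 6)
  W8: (2, 2)
(2) SAFE, for example via the order W8, W7, W4, W1.
Key observation: reading the order forward, W7 is the first process whose need (6, 3) meets the free pool (6, 4) exactly on a resource it requests.
Verifying each step:
  pool = (3, 3)
  W8: need (2, 2) fits (3, 3); releases (3, 1), pool now (6, 4)
  W7: need (6, 3) fits (6, 4); releases (2, 2), pool now (8, 6)
  W4: need (8, 6) fits (8, 6); releases (0, 1), pool now (8, 7)
  W1: need (7, 5) fits (8, 7); releases (3, 0), pool now (11, 7)
(3) Exactly 2 of the possible complete orderings are safe sequences.


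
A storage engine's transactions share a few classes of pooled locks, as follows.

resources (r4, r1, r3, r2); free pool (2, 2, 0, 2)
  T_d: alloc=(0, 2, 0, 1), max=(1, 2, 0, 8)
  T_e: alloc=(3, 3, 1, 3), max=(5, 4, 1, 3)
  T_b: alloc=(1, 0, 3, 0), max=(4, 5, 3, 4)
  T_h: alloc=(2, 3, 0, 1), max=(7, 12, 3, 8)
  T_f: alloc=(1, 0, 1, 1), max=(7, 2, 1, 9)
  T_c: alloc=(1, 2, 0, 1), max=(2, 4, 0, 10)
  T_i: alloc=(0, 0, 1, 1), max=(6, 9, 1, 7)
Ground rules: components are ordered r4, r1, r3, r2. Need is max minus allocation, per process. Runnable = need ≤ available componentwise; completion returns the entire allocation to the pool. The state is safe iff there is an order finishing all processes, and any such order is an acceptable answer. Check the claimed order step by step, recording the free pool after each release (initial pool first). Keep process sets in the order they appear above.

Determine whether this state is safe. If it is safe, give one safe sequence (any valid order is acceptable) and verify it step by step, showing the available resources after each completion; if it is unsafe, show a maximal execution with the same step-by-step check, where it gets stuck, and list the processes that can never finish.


UNSAFE — no complete ordering exists.
Key observation: once T_e, T_b finish, the pool peaks at (6, 5, 4, 5) — and every remaining process still needs more r2 than that.
Going as far as possible: T_e, T_b; after that, nothing fits. Walking it through:
  pool = (2, 2, 0, 2)
  T_e needs (2, 1, 0, 0) <= (2, 2, 0, 2) -> finishes; pool += (3, 3, 1, 3) = (5, 5, 1, 5)
  T_b needs (3, 5, 0, 4) <= (5, 5, 1, 5) -> finishes; pool += (1, 0, 3, 0) = (6, 5, 4, 5)
  blocked: T_d wants (1, 0, 0, 7), pool (6, 5, 4, 5) — not enough r2
  blocked: T_h wants (5, 9, 3, 7), pool (6, 5, 4, 5) — not enough r1 and r2
  blocked: T_f wants (6, 2, 0, 8), pool (6, 5, 4, 5) — not enough r2
  blocked: T_c wants (1, 2, 0, 9), pool (6, 5, 4, 5) — not enough r2
  blocked: T_i wants (6, 9, 0, 6), pool (6, 5, 4, 5) — not enough r1 and r2
Processes that can never finish: T_d, T_h, T_f, T_c and T_i.


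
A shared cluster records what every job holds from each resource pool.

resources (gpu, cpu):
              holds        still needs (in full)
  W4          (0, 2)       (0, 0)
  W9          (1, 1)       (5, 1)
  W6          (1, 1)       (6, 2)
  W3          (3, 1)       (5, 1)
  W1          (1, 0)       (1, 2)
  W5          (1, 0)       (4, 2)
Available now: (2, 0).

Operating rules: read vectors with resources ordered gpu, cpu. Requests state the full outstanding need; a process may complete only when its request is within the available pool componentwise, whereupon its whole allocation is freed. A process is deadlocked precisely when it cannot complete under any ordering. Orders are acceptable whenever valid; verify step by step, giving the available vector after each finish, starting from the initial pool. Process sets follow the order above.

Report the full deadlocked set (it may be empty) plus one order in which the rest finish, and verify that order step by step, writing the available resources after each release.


The deadlocked set is W9, W6, W3 and W5.
Key observation: no order helps: past W4, W1, the free pool tops out at (3, 2), below what each blocked process needs in gpu.
A valid finishing order for the others: W4, W1. Verifying each step:
  pool = (2, 0)
  run W4 (needs (0, 0), free (2, 0)); after release of (0, 2) the pool is (2, 2)
  run W1 (needs (1, 2), free (2, 2)); after release of (1, 0) the pool is (3, 2)
The blocked processes can never fit:
  blocked: W9 wants (5, 1), pool (3, 2) — not enough gpu
  blocked: W6 wants (6, 2), pool (3, 2) — not enough gpu
  blocked: W3 wants (5, 1), pool (3, 2) — not enough gpu
  blocked: W5 wants (4, 2), pool (3, 2) — not enough gpu


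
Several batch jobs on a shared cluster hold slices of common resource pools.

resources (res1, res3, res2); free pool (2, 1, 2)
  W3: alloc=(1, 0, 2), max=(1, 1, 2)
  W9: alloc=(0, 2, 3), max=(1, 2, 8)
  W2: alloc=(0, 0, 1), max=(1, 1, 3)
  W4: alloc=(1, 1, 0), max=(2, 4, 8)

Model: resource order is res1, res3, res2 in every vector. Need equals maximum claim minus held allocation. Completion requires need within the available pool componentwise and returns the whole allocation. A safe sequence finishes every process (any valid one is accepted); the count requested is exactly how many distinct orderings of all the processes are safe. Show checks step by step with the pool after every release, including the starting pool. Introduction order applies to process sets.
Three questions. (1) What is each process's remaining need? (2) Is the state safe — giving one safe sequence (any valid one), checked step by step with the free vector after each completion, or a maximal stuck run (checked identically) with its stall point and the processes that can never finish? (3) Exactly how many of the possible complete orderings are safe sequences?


(1) Outstanding need per process (order res1, res3, res2):
  W3: (0, 1, 0)
  W9: (1, 0, 5)
  W2: (1, 1, 2)
  W4: (1, 3, 8)
(2) SAFE. One safe sequence: W3, W2, W9, W4.
Key observation: at W3 the run first touches a limit — (0, 1, 0) against (2, 1, 2), exact on a resource it actually requests.
Verifying each step:
  pool = (2, 1, 2)
  W3 needs (0, 1, 0) <= (2, 1, 2) -> finishes; pool += (1, 0, 2) = (3, 1, 4)
  W2 needs (1, 1, 2) <= (3, 1, 4) -> finishes; pool += (0, 0, 1) = (3, 1, 5)
  W9 needs (1, 0, 5) <= (3, 1, 5) -> finishes; pool += (0, 2, 3) = (3, 3, 8)
  W4 needs (1, 3, 8) <= (3, 3, 8) -> finishes; pool += (1, 1, 0) = (4, 4, 8)
(3) Precisely 2 of the possible complete orderings are safe sequences.


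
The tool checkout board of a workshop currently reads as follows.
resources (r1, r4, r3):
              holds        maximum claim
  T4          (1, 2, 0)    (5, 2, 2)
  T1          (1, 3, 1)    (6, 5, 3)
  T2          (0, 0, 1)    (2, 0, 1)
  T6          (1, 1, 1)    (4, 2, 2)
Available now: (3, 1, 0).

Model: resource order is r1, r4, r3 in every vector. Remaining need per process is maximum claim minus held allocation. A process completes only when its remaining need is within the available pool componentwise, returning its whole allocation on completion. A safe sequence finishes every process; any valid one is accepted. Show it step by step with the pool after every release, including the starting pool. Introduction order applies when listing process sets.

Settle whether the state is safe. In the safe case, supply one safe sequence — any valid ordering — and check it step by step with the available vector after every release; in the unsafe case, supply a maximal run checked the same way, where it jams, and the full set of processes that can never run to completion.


SAFE, for example via the order T2, T6, T4, T1.
Key observation: reading the order forward, T6 is the first process whose need (3, 1, 1) meets the free pool (3, 1, 1) exactly on a resource it requests.
Check, step by step:
  pool = (3, 1, 0)
  run T2 (needs (2, 0, 0), free (3, 1, 0)); after release of (0, 0, 1) the pool is (3, 1, 1)
  run T6 (needs (3, 1, 1), free (3, 1, 1)); after release of (1, 1, 1) the pool is (4, 2, 2)
  run T4 (needs (4, 0, 2), free (4, 2, 2)); after release of (1, 2, 0) the pool is (5, 4, 2)
  run T1 (needs (5, 2, 2), free (5, 4, 2)); after release of (1, 3, 1) the pool is (6, 7, 3)


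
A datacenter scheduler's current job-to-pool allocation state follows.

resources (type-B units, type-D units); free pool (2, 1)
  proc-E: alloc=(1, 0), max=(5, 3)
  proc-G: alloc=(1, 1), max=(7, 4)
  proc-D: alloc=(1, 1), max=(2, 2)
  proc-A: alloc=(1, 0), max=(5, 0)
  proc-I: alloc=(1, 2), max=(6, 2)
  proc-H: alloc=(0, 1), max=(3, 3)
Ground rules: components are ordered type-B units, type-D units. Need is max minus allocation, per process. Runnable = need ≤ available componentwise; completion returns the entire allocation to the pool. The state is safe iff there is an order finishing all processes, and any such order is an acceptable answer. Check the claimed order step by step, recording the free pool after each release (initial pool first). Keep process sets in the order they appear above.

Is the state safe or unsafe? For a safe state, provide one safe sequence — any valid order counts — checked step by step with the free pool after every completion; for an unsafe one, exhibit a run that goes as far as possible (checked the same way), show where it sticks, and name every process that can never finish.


UNSAFE.
Key observation: the wall is type-B units: completing proc-D, proc-H brings the pool only to (3, 3), and all the rest need more.
Going as far as possible: proc-D, proc-H; after that, nothing fits. Step-by-step check:
  pool = (2, 1)
  proc-D needs (1, 1) <= (2, 1) -> finishes; pool += (1, 1) = (3, 2)
  proc-H needs (3, 2) <= (3, 2) -> finishes; pool += (0, 1) = (3, 3)
  blocked: proc-E wants (4, 3), pool (3, 3) — not enough type-B units
  blocked: proc-G wants (6, 3), pool (3, 3) — not enough type-B units
  blocked: proc-A wants (4, 0), pool (3, 3) — not enough type-B units
  blocked: proc-I wants (5, 0), pool (3, 3) — not enough type-B units
Permanently blocked: proc-E, proc-G, proc-A and proc-I.


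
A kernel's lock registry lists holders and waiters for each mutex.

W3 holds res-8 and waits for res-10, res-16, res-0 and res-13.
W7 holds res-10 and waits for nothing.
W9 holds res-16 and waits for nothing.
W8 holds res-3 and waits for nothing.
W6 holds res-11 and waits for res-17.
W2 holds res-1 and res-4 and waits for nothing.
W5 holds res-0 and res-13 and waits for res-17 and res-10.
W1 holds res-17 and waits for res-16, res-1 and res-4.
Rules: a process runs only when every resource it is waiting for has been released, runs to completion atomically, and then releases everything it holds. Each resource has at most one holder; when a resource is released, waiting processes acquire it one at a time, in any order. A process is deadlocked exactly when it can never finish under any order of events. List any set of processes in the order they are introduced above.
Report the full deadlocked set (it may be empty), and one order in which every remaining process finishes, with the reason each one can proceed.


No process is deadlocked.
Key observation: the wait graph is acyclic; completion cascades from the unblocked processes through everyone else.
A valid finishing order for the others: W7, W9, W2, W1, W5, W6, W8, W3.
Walking it through:
  W7: no waits; runs immediately, freeing res-10
  W9: no waits; runs immediately, freeing res-16
  W2: no waits; runs immediately, freeing res-1 and res-4
  W1: everything it awaited (res-16, res-1 and res-4) is free; runs, freeing res-17
  W5: everything it awaited (res-17 and res-10) is free; runs, freeing res-0 and res-13
  W6: everything it awaited (res-17) is free; runs, freeing res-11
  W8: no waits; runs immediately, freeing res-3
  W3: everything it awaited (res-10, res-16, res-0 and res-13) is free; runs, freeing res-8


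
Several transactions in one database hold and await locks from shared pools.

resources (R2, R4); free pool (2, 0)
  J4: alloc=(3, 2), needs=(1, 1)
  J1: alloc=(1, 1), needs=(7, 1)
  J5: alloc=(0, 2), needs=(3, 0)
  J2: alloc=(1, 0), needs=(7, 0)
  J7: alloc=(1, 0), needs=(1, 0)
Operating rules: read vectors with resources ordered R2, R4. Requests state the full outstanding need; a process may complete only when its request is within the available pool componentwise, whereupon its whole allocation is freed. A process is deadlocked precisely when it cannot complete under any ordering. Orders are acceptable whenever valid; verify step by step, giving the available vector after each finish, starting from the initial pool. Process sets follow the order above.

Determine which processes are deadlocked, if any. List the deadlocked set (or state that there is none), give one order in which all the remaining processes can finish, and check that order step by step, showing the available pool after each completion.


Deadlocked: J1 and J2.
Key observation: the wall is R2: completing J7, J5, J4 brings the pool only to (6, 4), and all the rest need more.
A valid finishing order for the others: J7, J5, J4. Step-by-step check:
  pool = (2, 0)
  J7 needs (1, 0) <= (2, 0) -> finishes; pool += (1, 0) = (3, 0)
  J5 needs (3, 0) <= (3, 0) -> finishes; pool += (0, 2) = (3, 2)
  J4 needs (1, 1) <= (3, 2) -> finishes; pool += (3, 2) = (6, 4)
The blocked processes can never fit:
  J1 cannot run: need (7, 1) vs free (6, 4) (insufficient R2)
  J2 cannot run: need (7, 0) vs free (6, 4) (insufficient R2)


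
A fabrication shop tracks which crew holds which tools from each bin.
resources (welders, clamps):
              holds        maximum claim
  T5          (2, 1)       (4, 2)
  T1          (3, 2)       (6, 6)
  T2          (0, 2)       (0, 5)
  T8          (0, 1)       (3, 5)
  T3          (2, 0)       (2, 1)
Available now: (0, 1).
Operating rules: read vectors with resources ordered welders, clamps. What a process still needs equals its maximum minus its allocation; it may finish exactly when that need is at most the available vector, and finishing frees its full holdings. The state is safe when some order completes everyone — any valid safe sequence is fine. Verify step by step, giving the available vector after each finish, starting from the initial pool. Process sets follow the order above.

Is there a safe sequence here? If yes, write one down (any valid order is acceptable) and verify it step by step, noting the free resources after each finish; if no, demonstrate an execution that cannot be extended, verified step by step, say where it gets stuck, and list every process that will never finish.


UNSAFE.
Key observation: once T3, T5 finish, the pool peaks at (4, 2) — and every remaining process still needs more clamps than that.
The run T3, T5 cannot be extended any further. Walking it through:
  pool = (0, 1)
  run T3 (needs (0, 1), free (0, 1)); after release of (2, 0) the pool is (2, 1)
  run T5 (needs (2, 1), free (2, 1)); after release of (2, 1) the pool is (4, 2)
  blocked: T1 wants (3, 4), pool (4, 2) — not enough clamps
  blocked: T2 wants (0, 3), pool (4, 2) — not enough clamps
  blocked: T8 wants (3, 4), pool (4, 2) — not enough clamps
Processes that can never finish: T1, T2 and T8.


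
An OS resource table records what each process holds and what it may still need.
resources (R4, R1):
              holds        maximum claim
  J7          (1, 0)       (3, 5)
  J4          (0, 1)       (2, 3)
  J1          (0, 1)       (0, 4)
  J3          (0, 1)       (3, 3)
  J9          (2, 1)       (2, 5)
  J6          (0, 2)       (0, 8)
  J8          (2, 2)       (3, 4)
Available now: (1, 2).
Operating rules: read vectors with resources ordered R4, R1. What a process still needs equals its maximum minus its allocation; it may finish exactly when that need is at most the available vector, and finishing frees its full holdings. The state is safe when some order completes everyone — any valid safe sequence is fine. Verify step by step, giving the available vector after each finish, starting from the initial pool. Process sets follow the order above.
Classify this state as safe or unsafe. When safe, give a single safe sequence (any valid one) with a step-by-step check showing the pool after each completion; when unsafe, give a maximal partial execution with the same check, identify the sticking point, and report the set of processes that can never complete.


SAFE — a valid safe sequence is J8, J3, J1, J9, J6, J7, J4.
Key observation: at J8 the run first touches a limit — (1, 2) against (1, 2), exact on a resource it actually requests.
Walking it through:
  pool = (1, 2)
  J8 needs (1, 2) <= (1, 2) -> finishes; pool += (2, 2) = (3, 4)
  J3 needs (3, 2) <= (3, 4) -> finishes; pool += (0, 1) = (3, 5)
  J1 needs (0, 3) <= (3, 5) -> finishes; pool += (0, 1) = (3, 6)
  J9 needs (0, 4) <= (3, 6) -> finishes; pool += (2, 1) = (5, 7)
  J6 needs (0, 6) <= (5, 7) -> finishes; pool += (0, 2) = (5, 9)
  J7 needs (2, 5) <= (5, 9) -> finishes; pool += (1, 0) = (6, 9)
  J4 needs (2, 2) <= (6, 9) -> finishes; pool += (0, 1) = (6, 10)


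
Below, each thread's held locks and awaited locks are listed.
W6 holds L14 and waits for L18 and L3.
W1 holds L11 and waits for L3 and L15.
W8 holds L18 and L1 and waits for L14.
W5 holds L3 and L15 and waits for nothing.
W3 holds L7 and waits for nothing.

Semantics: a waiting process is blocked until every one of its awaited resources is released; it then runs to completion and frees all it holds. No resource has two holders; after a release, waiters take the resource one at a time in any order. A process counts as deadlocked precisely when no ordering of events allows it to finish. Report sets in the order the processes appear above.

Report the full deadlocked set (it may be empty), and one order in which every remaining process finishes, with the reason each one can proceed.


Deadlocked: W6 and W8.
Key observation: along W6 -> W8 -> W6, each member waits on what the next one holds — a deadlock; no other process is dragged down with it.
One completion order for the rest: W5, W3, W1.
Check, step by step:
  run W5 (it waits on nothing); releases L3 and L15
  run W3 (it waits on nothing); releases L7
  W1 waits on L3 and L15 — all released -> runs and releases L11


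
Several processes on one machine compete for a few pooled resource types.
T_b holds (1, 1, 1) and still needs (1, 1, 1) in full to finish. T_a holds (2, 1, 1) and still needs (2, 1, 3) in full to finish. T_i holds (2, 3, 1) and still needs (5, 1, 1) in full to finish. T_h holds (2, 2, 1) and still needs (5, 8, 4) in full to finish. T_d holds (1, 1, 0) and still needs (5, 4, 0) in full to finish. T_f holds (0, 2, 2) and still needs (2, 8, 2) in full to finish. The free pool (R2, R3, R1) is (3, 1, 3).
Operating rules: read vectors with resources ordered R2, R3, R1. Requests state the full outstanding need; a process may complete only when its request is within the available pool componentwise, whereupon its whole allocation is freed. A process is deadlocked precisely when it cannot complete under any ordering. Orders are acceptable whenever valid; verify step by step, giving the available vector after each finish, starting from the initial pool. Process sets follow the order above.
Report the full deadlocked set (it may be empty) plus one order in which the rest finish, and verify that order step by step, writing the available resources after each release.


Deadlocked set: T_h and T_f.
Key observation: T_b, T_a, T_i, T_d can finish, but then (9, 7, 6) is all there is, and the blocked group's R3 demands exceed it.
The rest can finish in the order T_b, T_a, T_i, T_d. Walking it through:
  pool = (3, 1, 3)
  run T_b (needs (1, 1, 1), free (3, 1, 3)); after release of (1, 1, 1) the pool is (4, 2, 4)
  run T_a (needs (2, 1, 3), free (4, 2, 4)); after release of (2, 1, 1) the pool is (6, 3, 5)
  run T_i (needs (5, 1, 1), free (6, 3, 5)); after release of (2, 3, 1) the pool is (8, 6, 6)
  run T_d (needs (5, 4, 0), free (8, 6, 6)); after release of (1, 1, 0) the pool is (9, 7, 6)
None of the blocked processes ever fits:
  T_h cannot run: need (5, 8, 4) vs free (9, 7, 6) (insufficient R3)
  T_f cannot run: need (2, 8, 2) vs free (9, 7, 6) (insufficient R3)


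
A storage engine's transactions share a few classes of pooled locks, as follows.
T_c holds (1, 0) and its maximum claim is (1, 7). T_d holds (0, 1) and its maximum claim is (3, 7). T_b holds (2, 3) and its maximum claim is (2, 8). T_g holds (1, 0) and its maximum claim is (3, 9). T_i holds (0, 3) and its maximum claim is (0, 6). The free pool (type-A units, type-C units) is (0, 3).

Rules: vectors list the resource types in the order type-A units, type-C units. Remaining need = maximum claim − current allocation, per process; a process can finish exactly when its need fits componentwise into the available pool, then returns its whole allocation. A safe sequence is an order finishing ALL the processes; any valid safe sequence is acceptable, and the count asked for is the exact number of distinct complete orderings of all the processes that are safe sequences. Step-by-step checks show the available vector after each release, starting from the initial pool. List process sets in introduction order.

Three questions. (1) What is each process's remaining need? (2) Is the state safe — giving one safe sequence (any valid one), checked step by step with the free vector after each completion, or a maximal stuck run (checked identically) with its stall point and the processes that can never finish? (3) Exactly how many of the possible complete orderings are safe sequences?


(1) Remaining need (order type-A units, type-C units):
  T_c: (0, 7)
  T_d: (3, 6)
  T_b: (0, 5)
  T_g: (2, 9)
  T_i: (0, 3)
(2) SAFE, for example via the order T_i, T_b, T_g, T_d, T_c.
Key observation: reading the order forward, T_i is the first process whose need (0, 3) meets the free pool (0, 3) exactly on a resource it requests.
Walking it through:
  pool = (0, 3)
  T_i needs (0, 3) <= (0, 3) -> finishes; pool += (0, 3) = (0, 6)
  T_b needs (0, 5) <= (0, 6) -> finishes; pool += (2, 3) = (2, 9)
  T_g needs (2, 9) <= (2, 9) -> finishes; pool += (1, 0) = (3, 9)
  T_d needs (3, 6) <= (3, 9) -> finishes; pool += (0, 1) = (3, 10)
  T_c needs (0, 7) <= (3, 10) -> finishes; pool += (1, 0) = (4, 10)
(3) Precisely 4 of the possible complete orderings are safe sequences.


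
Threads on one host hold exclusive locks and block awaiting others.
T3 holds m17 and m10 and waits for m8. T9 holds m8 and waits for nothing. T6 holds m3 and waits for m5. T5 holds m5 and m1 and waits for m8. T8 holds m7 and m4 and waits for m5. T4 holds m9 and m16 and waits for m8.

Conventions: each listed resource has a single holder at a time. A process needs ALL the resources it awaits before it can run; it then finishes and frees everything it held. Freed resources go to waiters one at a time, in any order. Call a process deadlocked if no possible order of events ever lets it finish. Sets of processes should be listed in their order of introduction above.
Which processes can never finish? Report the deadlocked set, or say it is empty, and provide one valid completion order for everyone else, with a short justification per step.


Nothing here is deadlocked.
Key observation: there is no circular wait here — follow any chain and it reaches a process that is free to run now.
The rest can finish in the order T9, T5, T6, T4, T3, T8.
Check, step by step:
  run T9 (it waits on nothing); releases m8
  T5 waits on m8 — all released -> runs and releases m5 and m1
  T6 waits on m5 — all released -> runs and releases m3
  T4 waits on m8 — all released -> runs and releases m9 and m16
  T3 waits on m8 — all released -> runs and releases m17 and m10
  T8 waits on m5 — all released -> runs and releases m7 and m4


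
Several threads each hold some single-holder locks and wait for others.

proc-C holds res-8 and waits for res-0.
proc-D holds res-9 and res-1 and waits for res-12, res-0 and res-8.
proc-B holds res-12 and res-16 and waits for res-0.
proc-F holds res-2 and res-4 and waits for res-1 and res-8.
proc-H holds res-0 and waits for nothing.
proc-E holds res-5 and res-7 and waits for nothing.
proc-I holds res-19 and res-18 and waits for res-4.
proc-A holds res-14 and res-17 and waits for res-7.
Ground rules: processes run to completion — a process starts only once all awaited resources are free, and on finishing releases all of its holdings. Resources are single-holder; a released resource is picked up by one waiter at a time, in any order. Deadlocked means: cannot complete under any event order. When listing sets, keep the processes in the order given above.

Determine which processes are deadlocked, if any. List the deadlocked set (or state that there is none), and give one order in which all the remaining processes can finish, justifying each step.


Nothing here is deadlocked.
Key observation: the wait relation is loop-free; peeling off processes with no waits unwinds the whole state.
One completion order for the rest: proc-E, proc-H, proc-B, proc-A, proc-C, proc-D, proc-F, proc-I.
Step-by-step check:
  proc-E: no waits; runs immediately, freeing res-5 and res-7
  proc-H: no waits; runs immediately, freeing res-0
  run proc-B (all its waits — res-0 — are resolved); releases res-12 and res-16
  run proc-A (all its waits — res-7 — are resolved); releases res-14 and res-17
  run proc-C (all its waits — res-0 — are resolved); releases res-8
  run proc-D (all its waits — res-12, res-0 and res-8 — are resolved); releases res-9 and res-1
  run proc-F (all its waits — res-1 and res-8 — are resolved); releases res-2 and res-4
  run proc-I (all its waits — res-4 — are resolved); releases res-19 and res-18


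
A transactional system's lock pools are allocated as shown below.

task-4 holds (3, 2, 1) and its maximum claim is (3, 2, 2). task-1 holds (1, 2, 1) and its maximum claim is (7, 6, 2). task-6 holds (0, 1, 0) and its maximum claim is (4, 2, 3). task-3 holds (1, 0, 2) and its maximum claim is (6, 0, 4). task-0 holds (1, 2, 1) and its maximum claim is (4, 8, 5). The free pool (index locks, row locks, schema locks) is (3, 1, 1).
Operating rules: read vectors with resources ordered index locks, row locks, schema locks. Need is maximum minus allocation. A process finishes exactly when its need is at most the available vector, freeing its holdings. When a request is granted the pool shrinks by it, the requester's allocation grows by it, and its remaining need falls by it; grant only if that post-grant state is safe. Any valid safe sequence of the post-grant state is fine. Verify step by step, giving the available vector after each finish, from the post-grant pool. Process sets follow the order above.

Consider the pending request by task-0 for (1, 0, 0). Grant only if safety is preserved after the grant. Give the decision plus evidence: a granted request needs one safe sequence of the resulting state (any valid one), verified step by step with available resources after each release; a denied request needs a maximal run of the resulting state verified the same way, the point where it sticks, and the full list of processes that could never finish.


GRANT — the state after the grant stays safe, e.g. via task-4, task-3, task-6, task-1, task-0.
Key observation: post-grant, (2, 1, 1) remains, and an order beginning with task-4 completes everyone.
Verifying the post-grant state step by step:
  pool = (2, 1, 1)
  task-4: need (0, 0, 1) fits (2, 1, 1); releases (3, 2, 1), pool now (5, 3, 2)
  task-3: need (5, 0, 2) fits (5, 3, 2); releases (1, 0, 2), pool now (6, 3, 4)
  task-6: need (4, 1, 3) fits (6, 3, 4); releases (0, 1, 0), pool now (6, 4, 4)
  task-1: need (6, 4, 1) fits (6, 4, 4); releases (1, 2, 1), pool now (7, 6, 5)
  task-0: need (2, 6, 4) fits (7, 6, 5); releases (2, 2, 1), pool now (9, 8, 6)
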